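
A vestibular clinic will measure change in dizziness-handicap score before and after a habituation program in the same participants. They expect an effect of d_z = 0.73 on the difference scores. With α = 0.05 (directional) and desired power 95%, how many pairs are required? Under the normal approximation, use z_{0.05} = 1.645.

n = 21 pairs

For a paired (one-sample on differences) test: n = ((z_{α} + z_β) / d)².
z_{α} + z_β = 1.645 + 1.645 = 3.290.
n = (3.290 / 0.73)² = 4.507² = 20.31.
Round up.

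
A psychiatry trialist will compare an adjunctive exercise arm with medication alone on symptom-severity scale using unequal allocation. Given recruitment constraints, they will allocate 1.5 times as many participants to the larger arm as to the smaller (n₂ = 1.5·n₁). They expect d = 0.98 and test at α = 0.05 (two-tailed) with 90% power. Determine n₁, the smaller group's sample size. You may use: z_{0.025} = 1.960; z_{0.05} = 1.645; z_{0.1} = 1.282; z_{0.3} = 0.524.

n₁ = 19

With allocation ratio k = n₂/n₁ = 1.5, Var(x̄₁−x̄₂) = σ²(1/n₁ + 1/(k·n₁)) = σ²·(k+1)/(k·n₁).
So n₁ = (1 + 1/k)·((z_{α/2} + z_β)/d)² = 1.667 × (3.242/0.98)².
n₁ = 1.667 × 10.94 = 18.2.
Round up: n₁ = 19, giving n₂ = ⌈1.5 × 19⌉ = ⌈28.5⌉ = 29.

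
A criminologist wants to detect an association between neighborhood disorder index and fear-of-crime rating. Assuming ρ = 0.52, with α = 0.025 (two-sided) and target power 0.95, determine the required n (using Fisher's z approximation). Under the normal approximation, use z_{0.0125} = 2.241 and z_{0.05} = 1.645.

Fisher's z: C = ½·ln((1+r)/(1−r)) = ½·ln(3.1667) = 0.5763.
n = ((z_{α/2} + z_β)/C)² + 3.
(2.241 + 1.645) / 0.5763 = 3.886 / 0.5763 = 6.743.
n = 6.743² + 3 = 45.47 + 3 = 48.5.
Round up.

n = 49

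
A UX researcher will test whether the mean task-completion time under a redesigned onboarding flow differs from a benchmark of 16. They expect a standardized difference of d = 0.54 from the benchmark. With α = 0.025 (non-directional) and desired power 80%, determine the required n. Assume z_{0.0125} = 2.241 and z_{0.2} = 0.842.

For a one-sample test: n = ((z_{α/2} + z_β) / d)².
z_{α/2} + z_β = 2.241 + 0.842 = 3.083.
n = (3.083 / 0.54)² = 5.709² = 32.60.
Round up.

n = 33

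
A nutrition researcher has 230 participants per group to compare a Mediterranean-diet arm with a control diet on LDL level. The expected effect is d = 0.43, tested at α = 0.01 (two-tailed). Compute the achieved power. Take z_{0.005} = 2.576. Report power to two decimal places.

power ≈ 0.98

For two equal groups, power = Φ(d·√(n/2) − z_{α/2}).
d·√(n/2) = 0.43 × √(230/2) = 0.43 × 10.724 = 4.611.
z_β = 4.611 − 2.576 = 2.035.
Power = Φ(2.035) = 0.979.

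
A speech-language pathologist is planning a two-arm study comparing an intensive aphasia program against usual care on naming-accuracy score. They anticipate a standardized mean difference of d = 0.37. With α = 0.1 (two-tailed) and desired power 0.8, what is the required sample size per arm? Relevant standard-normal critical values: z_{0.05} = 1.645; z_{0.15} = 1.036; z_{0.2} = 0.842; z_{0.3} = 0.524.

For two independent groups with equal n: n = 2·((z_{α/2} + z_β) / d)².
z_{α/2} + z_β = 1.645 + 0.842 = 2.487.
n = 2 × (2.487 / 0.37)² = 2 × 6.722² = 2 × 45.18 = 90.4.
Round up to the next whole participant.

n = 91 per group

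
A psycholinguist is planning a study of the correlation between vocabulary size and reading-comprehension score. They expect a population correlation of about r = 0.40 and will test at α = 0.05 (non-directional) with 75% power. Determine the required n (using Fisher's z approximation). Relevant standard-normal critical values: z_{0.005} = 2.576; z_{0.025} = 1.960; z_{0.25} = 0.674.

Fisher's z: C = ½·ln((1+r)/(1−r)) = ½·ln(2.3333) = 0.4236.
n = ((z_{α/2} + z_β)/C)² + 3.
(1.960 + 0.674) / 0.4236 = 2.634 / 0.4236 = 6.218.
n = 6.218² + 3 = 38.67 + 3 = 41.7.
Round up.

n = 42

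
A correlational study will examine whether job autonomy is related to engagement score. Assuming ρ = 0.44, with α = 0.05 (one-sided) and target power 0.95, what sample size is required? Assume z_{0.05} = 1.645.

n = 52

Fisher's z: C = ½·ln((1+r)/(1−r)) = ½·ln(2.5714) = 0.4722.
n = ((z_{α} + z_β)/C)² + 3.
(1.645 + 1.645) / 0.4722 = 3.290 / 0.4722 = 6.967.
n = 6.967² + 3 = 48.54 + 3 = 51.5.
Round up.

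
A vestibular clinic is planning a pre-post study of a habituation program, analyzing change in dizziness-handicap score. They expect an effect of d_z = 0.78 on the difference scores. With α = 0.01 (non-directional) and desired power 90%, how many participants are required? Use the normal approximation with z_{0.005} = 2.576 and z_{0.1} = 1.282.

For a paired (one-sample on differences) test: n = ((z_{α/2} + z_β) / d)².
z_{α/2} + z_β = 2.576 + 1.282 = 3.858.
n = (3.858 / 0.78)² = 4.946² = 24.46.
Round up.

n = 25 pairs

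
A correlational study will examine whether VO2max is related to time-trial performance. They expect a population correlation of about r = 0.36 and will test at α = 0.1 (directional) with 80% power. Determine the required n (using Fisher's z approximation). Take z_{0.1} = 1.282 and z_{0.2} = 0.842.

Fisher's z: C = ½·ln((1+r)/(1−r)) = ½·ln(2.1250) = 0.3769.
n = ((z_{α} + z_β)/C)² + 3.
(1.282 + 0.842) / 0.3769 = 2.124 / 0.3769 = 5.635.
n = 5.635² + 3 = 31.76 + 3 = 34.8.
Round up.

n = 35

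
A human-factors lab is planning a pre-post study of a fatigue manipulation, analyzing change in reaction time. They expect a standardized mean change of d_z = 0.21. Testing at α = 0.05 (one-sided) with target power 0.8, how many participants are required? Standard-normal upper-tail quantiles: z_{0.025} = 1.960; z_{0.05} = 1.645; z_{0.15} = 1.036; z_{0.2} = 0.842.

For a paired (one-sample on differences) test: n = ((z_{α} + z_β) / d)².
z_{α} + z_β = 1.645 + 0.842 = 2.487.
n = (2.487 / 0.21)² = 11.843² = 140.25.
Round up.

n = 141 pairs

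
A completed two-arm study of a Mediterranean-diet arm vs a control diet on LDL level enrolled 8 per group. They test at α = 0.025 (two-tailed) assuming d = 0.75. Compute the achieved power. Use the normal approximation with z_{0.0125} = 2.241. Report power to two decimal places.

power ≈ 0.23

For two equal groups, power = Φ(d·√(n/2) − z_{α/2}).
d·√(n/2) = 0.75 × √(8/2) = 0.75 × 2.000 = 1.500.
z_β = 1.500 − 2.241 = -0.741.
Power = Φ(-0.741) = 0.229.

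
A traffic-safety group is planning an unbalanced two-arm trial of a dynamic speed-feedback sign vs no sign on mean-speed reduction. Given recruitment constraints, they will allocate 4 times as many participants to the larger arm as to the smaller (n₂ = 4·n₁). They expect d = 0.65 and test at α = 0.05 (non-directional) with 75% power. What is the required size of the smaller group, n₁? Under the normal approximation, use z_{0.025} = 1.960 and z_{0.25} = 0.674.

n₁ = 21

With allocation ratio k = n₂/n₁ = 4, Var(x̄₁−x̄₂) = σ²(1/n₁ + 1/(k·n₁)) = σ²·(k+1)/(k·n₁).
So n₁ = (1 + 1/k)·((z_{α/2} + z_β)/d)² = 1.250 × (2.634/0.65)².
n₁ = 1.250 × 16.42 = 20.5.
Round up: n₁ = 21, giving n₂ = 4 × 21 = 84.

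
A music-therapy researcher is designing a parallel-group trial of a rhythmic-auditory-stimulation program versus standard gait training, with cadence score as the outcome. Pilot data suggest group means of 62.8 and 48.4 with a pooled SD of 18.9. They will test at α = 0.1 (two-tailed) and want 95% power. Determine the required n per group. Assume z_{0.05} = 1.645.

Cohen's d = |M₁ − M₂| / SD_pooled = |62.8 − 48.4| / 18.9 = 14.4 / 18.9 = 0.762.
For two independent groups with equal n: n = 2·((z_{α/2} + z_β) / d)².
z_{α/2} + z_β = 1.645 + 1.645 = 3.290.
n = 2 × (3.290 / 0.762)² = 2 × 4.318² = 2 × 18.64 = 37.3.
Round up to the next whole participant.

n = 38 per group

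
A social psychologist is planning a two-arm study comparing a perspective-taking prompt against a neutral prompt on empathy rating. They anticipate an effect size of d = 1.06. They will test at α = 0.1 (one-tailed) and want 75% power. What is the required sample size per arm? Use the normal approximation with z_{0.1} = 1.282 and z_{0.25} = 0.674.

For two independent groups with equal n: n = 2·((z_{α} + z_β) / d)².
z_{α} + z_β = 1.282 + 0.674 = 1.956.
n = 2 × (1.956 / 1.06)² = 2 × 1.845² = 2 × 3.41 = 6.8.
Round up to the next whole participant.

n = 7 per group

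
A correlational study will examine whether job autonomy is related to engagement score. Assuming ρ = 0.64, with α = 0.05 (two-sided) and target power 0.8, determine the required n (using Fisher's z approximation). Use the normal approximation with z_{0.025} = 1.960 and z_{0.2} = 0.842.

Fisher's z: C = ½·ln((1+r)/(1−r)) = ½·ln(4.5556) = 0.7582.
n = ((z_{α/2} + z_β)/C)² + 3.
(1.960 + 0.842) / 0.7582 = 2.802 / 0.7582 = 3.696.
n = 3.696² + 3 = 13.66 + 3 = 16.7.
Round up.

n = 17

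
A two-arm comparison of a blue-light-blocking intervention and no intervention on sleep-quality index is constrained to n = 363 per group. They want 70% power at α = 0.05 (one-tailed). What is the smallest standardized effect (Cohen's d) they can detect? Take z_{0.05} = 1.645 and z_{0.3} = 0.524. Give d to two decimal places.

For two independent groups of n = 363 each: d_min = (z_{α} + z_β)·√(2/n).
z-sum = 1.645 + 0.524 = 2.169.
d_min = 2.169 × √(2/363) = 2.169 × 0.0742 = 0.161.

d_min ≈ 0.16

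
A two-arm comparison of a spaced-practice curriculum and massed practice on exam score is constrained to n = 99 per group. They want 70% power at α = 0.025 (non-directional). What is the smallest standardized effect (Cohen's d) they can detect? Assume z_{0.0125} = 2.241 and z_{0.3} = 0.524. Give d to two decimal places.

d_min ≈ 0.39

For two independent groups of n = 99 each: d_min = (z_{α/2} + z_β)·√(2/n).
z-sum = 2.241 + 0.524 = 2.765.
d_min = 2.765 × √(2/99) = 2.765 × 0.1421 = 0.393.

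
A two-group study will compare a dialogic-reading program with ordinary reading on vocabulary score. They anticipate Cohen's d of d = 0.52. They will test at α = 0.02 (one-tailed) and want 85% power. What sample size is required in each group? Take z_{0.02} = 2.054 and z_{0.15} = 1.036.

For two independent groups with equal n: n = 2·((z_{α} + z_β) / d)².
z_{α} + z_β = 2.054 + 1.036 = 3.090.
n = 2 × (3.090 / 0.52)² = 2 × 5.942² = 2 × 35.31 = 70.6.
Round up to the next whole participant.

n = 71 per group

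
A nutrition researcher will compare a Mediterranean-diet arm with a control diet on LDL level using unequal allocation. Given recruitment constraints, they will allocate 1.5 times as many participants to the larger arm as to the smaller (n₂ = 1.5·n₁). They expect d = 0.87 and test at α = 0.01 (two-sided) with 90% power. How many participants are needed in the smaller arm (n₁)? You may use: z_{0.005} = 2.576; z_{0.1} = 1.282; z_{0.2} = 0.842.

n₁ = 33

With allocation ratio k = n₂/n₁ = 1.5, Var(x̄₁−x̄₂) = σ²(1/n₁ + 1/(k·n₁)) = σ²·(k+1)/(k·n₁).
So n₁ = (1 + 1/k)·((z_{α/2} + z_β)/d)² = 1.667 × (3.858/0.87)².
n₁ = 1.667 × 19.66 = 32.8.
Round up: n₁ = 33, giving n₂ = ⌈1.5 × 33⌉ = ⌈49.5⌉ = 50.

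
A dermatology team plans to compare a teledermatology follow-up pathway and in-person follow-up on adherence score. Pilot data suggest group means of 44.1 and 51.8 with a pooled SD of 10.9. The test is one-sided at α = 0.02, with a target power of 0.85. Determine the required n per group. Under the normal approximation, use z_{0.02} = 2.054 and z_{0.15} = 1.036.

Cohen's d = |M₁ − M₂| / SD_pooled = |44.1 − 51.8| / 10.9 = 7.7 / 10.9 = 0.706.
For two independent groups with equal n: n = 2·((z_{α} + z_β) / d)².
z_{α} + z_β = 2.054 + 1.036 = 3.090.
n = 2 × (3.090 / 0.706)² = 2 × 4.377² = 2 × 19.16 = 38.3.
Round up to the next whole participant.

n = 39 per group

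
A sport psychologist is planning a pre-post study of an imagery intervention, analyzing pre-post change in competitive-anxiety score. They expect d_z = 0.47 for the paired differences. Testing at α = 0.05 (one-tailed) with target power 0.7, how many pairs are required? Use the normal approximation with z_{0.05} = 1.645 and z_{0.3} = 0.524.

For a paired (one-sample on differences) test: n = ((z_{α} + z_β) / d)².
z_{α} + z_β = 1.645 + 0.524 = 2.169.
n = (2.169 / 0.47)² = 4.615² = 21.30.
Round up.

n = 22 pairs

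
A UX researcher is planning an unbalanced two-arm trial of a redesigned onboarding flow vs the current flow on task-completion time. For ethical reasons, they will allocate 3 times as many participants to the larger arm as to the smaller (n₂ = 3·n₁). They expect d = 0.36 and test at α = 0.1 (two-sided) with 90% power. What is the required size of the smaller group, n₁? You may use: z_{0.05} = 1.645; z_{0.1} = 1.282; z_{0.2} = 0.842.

n₁ = 89

With allocation ratio k = n₂/n₁ = 3, Var(x̄₁−x̄₂) = σ²(1/n₁ + 1/(k·n₁)) = σ²·(k+1)/(k·n₁).
So n₁ = (1 + 1/k)·((z_{α/2} + z_β)/d)² = 1.333 × (2.927/0.36)².
n₁ = 1.333 × 66.11 = 88.1.
Round up: n₁ = 89, giving n₂ = 3 × 89 = 267.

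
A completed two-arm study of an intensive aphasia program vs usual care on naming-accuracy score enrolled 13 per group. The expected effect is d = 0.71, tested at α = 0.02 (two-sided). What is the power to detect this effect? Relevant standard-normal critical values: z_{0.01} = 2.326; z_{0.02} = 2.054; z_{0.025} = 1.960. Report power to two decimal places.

power ≈ 0.30

For two equal groups, power = Φ(d·√(n/2) − z_{α/2}).
d·√(n/2) = 0.71 × √(13/2) = 0.71 × 2.550 = 1.810.
z_β = 1.810 − 2.326 = -0.516.
Power = Φ(-0.516) = 0.303.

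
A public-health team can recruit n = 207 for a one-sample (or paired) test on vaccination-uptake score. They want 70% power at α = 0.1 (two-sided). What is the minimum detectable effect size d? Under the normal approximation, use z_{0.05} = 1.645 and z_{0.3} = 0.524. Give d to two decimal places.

d_min ≈ 0.15

For a single sample (or paired design) of n = 207: d_min = (z_{α/2} + z_β)/√n.
z-sum = 1.645 + 0.524 = 2.169.
d_min = 2.169 / √207 = 2.169 / 14.387 = 0.151.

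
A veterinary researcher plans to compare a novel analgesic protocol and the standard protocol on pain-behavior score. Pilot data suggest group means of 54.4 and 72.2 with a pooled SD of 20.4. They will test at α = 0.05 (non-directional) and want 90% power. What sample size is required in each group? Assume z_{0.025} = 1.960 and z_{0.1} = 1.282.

n = 28 per group

Cohen's d = |M₁ − M₂| / SD_pooled = |54.4 − 72.2| / 20.4 = 17.8 / 20.4 = 0.873.
For two independent groups with equal n: n = 2·((z_{α/2} + z_β) / d)².
z_{α/2} + z_β = 1.960 + 1.282 = 3.242.
n = 2 × (3.242 / 0.873)² = 2 × 3.714² = 2 × 13.79 = 27.6.
Round up to the next whole participant.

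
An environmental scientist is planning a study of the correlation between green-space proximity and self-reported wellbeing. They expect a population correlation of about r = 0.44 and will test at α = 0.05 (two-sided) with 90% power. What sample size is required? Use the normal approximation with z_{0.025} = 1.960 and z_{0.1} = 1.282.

n = 51

Fisher's z: C = ½·ln((1+r)/(1−r)) = ½·ln(2.5714) = 0.4722.
n = ((z_{α/2} + z_β)/C)² + 3.
(1.960 + 1.282) / 0.4722 = 3.242 / 0.4722 = 6.866.
n = 6.866² + 3 = 47.14 + 3 = 50.1.
Round up.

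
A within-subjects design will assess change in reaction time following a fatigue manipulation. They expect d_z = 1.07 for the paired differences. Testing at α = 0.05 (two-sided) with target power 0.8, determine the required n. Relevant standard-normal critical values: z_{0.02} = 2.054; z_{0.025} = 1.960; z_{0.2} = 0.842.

For a paired (one-sample on differences) test: n = ((z_{α/2} + z_β) / d)².
z_{α/2} + z_β = 1.960 + 0.842 = 2.802.
n = (2.802 / 1.07)² = 2.619² = 6.86.
Round up.

n = 7 pairs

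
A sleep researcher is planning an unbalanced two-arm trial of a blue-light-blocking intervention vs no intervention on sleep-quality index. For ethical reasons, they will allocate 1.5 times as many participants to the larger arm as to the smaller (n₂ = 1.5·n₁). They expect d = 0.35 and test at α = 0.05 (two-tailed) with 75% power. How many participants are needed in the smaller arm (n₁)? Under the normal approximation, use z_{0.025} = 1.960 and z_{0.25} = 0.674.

n₁ = 95

With allocation ratio k = n₂/n₁ = 1.5, Var(x̄₁−x̄₂) = σ²(1/n₁ + 1/(k·n₁)) = σ²·(k+1)/(k·n₁).
So n₁ = (1 + 1/k)·((z_{α/2} + z_β)/d)² = 1.667 × (2.634/0.35)².
n₁ = 1.667 × 56.64 = 94.4.
Round up: n₁ = 95, giving n₂ = ⌈1.5 × 95⌉ = ⌈142.5⌉ = 143.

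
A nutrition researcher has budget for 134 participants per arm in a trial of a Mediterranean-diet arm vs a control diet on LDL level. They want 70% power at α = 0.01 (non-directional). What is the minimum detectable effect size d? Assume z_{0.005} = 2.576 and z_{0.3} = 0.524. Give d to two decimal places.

d_min ≈ 0.38

For two independent groups of n = 134 each: d_min = (z_{α/2} + z_β)·√(2/n).
z-sum = 2.576 + 0.524 = 3.100.
d_min = 3.100 × √(2/134) = 3.100 × 0.1222 = 0.379.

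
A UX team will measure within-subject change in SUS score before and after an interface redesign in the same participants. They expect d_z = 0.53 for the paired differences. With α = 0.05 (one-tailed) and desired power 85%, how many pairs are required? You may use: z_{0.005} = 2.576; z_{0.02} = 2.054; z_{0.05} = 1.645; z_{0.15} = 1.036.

For a paired (one-sample on differences) test: n = ((z_{α} + z_β) / d)².
z_{α} + z_β = 1.645 + 1.036 = 2.681.
n = (2.681 / 0.53)² = 5.058² = 25.59.
Round up.

n = 26 pairs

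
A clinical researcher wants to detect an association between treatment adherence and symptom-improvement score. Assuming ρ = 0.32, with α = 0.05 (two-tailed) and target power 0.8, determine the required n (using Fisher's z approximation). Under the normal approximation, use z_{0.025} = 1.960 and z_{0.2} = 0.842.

n = 75

Fisher's z: C = ½·ln((1+r)/(1−r)) = ½·ln(1.9412) = 0.3316.
n = ((z_{α/2} + z_β)/C)² + 3.
(1.960 + 0.842) / 0.3316 = 2.802 / 0.3316 = 8.450.
n = 8.450² + 3 = 71.40 + 3 = 74.4.
Round up.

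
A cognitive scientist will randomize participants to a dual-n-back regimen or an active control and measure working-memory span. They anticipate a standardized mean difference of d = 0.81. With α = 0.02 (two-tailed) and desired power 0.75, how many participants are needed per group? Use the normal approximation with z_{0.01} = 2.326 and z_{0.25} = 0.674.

For two independent groups with equal n: n = 2·((z_{α/2} + z_β) / d)².
z_{α/2} + z_β = 2.326 + 0.674 = 3.000.
n = 2 × (3.000 / 0.81)² = 2 × 3.704² = 2 × 13.72 = 27.4.
Round up to the next whole participant.

n = 28 per group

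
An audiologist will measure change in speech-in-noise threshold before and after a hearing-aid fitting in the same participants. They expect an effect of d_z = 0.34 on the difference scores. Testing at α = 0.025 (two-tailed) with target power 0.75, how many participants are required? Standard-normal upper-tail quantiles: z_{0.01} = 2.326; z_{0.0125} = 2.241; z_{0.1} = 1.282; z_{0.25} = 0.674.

For a paired (one-sample on differences) test: n = ((z_{α/2} + z_β) / d)².
z_{α/2} + z_β = 2.241 + 0.674 = 2.915.
n = (2.915 / 0.34)² = 8.574² = 73.51.
Round up.

n = 74 pairs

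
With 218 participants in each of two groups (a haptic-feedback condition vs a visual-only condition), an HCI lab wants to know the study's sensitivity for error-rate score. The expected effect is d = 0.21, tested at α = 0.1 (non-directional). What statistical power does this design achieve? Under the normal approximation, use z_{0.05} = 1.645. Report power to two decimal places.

For two equal groups, power = Φ(d·√(n/2) − z_{α/2}).
d·√(n/2) = 0.21 × √(218/2) = 0.21 × 10.440 = 2.192.
z_β = 2.192 − 1.645 = 0.547.
Power = Φ(0.547) = 0.708.

power ≈ 0.71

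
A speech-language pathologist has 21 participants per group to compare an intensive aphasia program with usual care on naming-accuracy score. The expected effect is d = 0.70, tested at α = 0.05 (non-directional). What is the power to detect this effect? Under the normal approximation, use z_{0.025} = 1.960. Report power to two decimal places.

For two equal groups, power = Φ(d·√(n/2) − z_{α/2}).
d·√(n/2) = 0.70 × √(21/2) = 0.70 × 3.240 = 2.268.
z_β = 2.268 − 1.960 = 0.308.
Power = Φ(0.308) = 0.621.

power ≈ 0.62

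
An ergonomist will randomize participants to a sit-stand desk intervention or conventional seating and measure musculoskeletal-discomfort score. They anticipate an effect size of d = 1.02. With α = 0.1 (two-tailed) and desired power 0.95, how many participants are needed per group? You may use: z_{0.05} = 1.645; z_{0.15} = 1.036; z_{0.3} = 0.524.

For two independent groups with equal n: n = 2·((z_{α/2} + z_β) / d)².
z_{α/2} + z_β = 1.645 + 1.645 = 3.290.
n = 2 × (3.290 / 1.02)² = 2 × 3.225² = 2 × 10.40 = 20.8.
Round up to the next whole participant.

n = 21 per group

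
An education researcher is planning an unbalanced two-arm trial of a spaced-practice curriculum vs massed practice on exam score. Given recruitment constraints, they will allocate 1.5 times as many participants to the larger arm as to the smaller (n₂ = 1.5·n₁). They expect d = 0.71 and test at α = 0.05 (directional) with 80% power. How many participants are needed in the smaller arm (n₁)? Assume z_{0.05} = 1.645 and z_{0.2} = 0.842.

With allocation ratio k = n₂/n₁ = 1.5, Var(x̄₁−x̄₂) = σ²(1/n₁ + 1/(k·n₁)) = σ²·(k+1)/(k·n₁).
So n₁ = (1 + 1/k)·((z_{α} + z_β)/d)² = 1.667 × (2.487/0.71)².
n₁ = 1.667 × 12.27 = 20.4.
Round up: n₁ = 21, giving n₂ = ⌈1.5 × 21⌉ = ⌈31.5⌉ = 32.

n₁ = 21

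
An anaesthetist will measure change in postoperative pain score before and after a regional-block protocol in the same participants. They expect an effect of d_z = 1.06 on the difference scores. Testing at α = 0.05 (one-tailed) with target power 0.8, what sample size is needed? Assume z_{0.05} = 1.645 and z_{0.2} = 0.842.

For a paired (one-sample on differences) test: n = ((z_{α} + z_β) / d)².
z_{α} + z_β = 1.645 + 0.842 = 2.487.
n = (2.487 / 1.06)² = 2.346² = 5.50.
Round up.

n = 6 pairs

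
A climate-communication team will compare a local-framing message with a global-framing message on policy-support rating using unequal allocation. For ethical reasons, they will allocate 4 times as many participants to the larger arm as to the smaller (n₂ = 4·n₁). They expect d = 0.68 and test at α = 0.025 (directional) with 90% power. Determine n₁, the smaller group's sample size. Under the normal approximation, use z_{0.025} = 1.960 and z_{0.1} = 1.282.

n₁ = 29

With allocation ratio k = n₂/n₁ = 4, Var(x̄₁−x̄₂) = σ²(1/n₁ + 1/(k·n₁)) = σ²·(k+1)/(k·n₁).
So n₁ = (1 + 1/k)·((z_{α} + z_β)/d)² = 1.250 × (3.242/0.68)².
n₁ = 1.250 × 22.73 = 28.4.
Round up: n₁ = 29, giving n₂ = 4 × 29 = 116.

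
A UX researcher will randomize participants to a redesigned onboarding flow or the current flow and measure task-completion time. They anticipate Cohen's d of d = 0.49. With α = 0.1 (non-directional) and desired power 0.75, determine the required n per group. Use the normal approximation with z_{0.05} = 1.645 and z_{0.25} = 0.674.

For two independent groups with equal n: n = 2·((z_{α/2} + z_β) / d)².
z_{α/2} + z_β = 1.645 + 0.674 = 2.319.
n = 2 × (2.319 / 0.49)² = 2 × 4.733² = 2 × 22.40 = 44.8.
Round up to the next whole participant.

n = 45 per group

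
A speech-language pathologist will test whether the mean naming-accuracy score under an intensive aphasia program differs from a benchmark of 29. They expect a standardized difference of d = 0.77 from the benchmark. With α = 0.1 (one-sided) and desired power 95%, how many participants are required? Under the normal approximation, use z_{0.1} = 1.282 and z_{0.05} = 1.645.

For a one-sample test: n = ((z_{α} + z_β) / d)².
z_{α} + z_β = 1.282 + 1.645 = 2.927.
n = (2.927 / 0.77)² = 3.801² = 14.45.
Round up.

n = 15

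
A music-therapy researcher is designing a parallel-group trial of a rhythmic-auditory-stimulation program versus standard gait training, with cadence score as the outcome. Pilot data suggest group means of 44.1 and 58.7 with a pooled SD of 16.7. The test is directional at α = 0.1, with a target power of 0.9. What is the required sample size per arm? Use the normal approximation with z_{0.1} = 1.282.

n = 18 per group

Cohen's d = |M₁ − M₂| / SD_pooled = |44.1 − 58.7| / 16.7 = 14.6 / 16.7 = 0.874.
For two independent groups with equal n: n = 2·((z_{α} + z_β) / d)².
z_{α} + z_β = 1.282 + 1.282 = 2.564.
n = 2 × (2.564 / 0.874)² = 2 × 2.934² = 2 × 8.61 = 17.2.
Round up to the next whole participant.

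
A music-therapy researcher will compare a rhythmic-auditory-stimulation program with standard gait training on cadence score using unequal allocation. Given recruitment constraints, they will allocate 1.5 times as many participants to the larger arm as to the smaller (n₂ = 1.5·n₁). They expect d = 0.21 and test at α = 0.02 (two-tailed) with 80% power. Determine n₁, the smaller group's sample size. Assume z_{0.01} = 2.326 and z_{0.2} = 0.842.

With allocation ratio k = n₂/n₁ = 1.5, Var(x̄₁−x̄₂) = σ²(1/n₁ + 1/(k·n₁)) = σ²·(k+1)/(k·n₁).
So n₁ = (1 + 1/k)·((z_{α/2} + z_β)/d)² = 1.667 × (3.168/0.21)².
n₁ = 1.667 × 227.58 = 379.3.
Round up: n₁ = 380, giving n₂ = 1.5 × 380 = 570.

n₁ = 380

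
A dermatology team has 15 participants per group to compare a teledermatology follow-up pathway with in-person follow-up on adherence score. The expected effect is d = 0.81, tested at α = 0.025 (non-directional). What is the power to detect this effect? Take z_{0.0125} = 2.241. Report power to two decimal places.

For two equal groups, power = Φ(d·√(n/2) − z_{α/2}).
d·√(n/2) = 0.81 × √(15/2) = 0.81 × 2.739 = 2.218.
z_β = 2.218 − 2.241 = -0.023.
Power = Φ(-0.023) = 0.491.

power ≈ 0.49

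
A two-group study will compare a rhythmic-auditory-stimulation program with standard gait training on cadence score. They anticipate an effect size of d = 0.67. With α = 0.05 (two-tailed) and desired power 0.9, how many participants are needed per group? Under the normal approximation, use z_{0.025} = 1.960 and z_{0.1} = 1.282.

n = 47 per group

For two independent groups with equal n: n = 2·((z_{α/2} + z_β) / d)².
z_{α/2} + z_β = 1.960 + 1.282 = 3.242.
n = 2 × (3.242 / 0.67)² = 2 × 4.839² = 2 × 23.41 = 46.8.
Round up to the next whole participant.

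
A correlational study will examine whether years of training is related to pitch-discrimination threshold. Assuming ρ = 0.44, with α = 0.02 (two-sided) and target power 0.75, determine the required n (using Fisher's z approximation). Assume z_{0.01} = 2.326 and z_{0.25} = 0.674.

Fisher's z: C = ½·ln((1+r)/(1−r)) = ½·ln(2.5714) = 0.4722.
n = ((z_{α/2} + z_β)/C)² + 3.
(2.326 + 0.674) / 0.4722 = 3.000 / 0.4722 = 6.353.
n = 6.353² + 3 = 40.36 + 3 = 43.4.
Round up.

n = 44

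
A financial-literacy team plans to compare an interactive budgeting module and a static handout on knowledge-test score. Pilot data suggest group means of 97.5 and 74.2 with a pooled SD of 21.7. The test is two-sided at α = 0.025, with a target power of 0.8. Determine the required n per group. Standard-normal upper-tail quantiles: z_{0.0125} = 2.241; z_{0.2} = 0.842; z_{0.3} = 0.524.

n = 17 per group

Cohen's d = |M₁ − M₂| / SD_pooled = |97.5 − 74.2| / 21.7 = 23.3 / 21.7 = 1.074.
For two independent groups with equal n: n = 2·((z_{α/2} + z_β) / d)².
z_{α/2} + z_β = 2.241 + 0.842 = 3.083.
n = 2 × (3.083 / 1.074)² = 2 × 2.871² = 2 × 8.24 = 16.5.
Round up to the next whole participant.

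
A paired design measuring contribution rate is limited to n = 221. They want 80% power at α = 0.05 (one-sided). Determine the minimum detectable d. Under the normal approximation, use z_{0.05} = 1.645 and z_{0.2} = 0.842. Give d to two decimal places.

For a single sample (or paired design) of n = 221: d_min = (z_{α} + z_β)/√n.
z-sum = 1.645 + 0.842 = 2.487.
d_min = 2.487 / √221 = 2.487 / 14.866 = 0.167.

d_min ≈ 0.17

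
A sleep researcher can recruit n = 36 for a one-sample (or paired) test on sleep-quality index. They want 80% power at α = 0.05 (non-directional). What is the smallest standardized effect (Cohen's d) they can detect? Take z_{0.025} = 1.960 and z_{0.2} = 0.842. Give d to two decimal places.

For a single sample (or paired design) of n = 36: d_min = (z_{α/2} + z_β)/√n.
z-sum = 1.960 + 0.842 = 2.802.
d_min = 2.802 / √36 = 2.802 / 6.000 = 0.467.

d_min ≈ 0.47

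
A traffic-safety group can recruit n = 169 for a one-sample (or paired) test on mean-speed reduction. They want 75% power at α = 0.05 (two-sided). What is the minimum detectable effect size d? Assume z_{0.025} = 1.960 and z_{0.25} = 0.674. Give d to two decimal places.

d_min ≈ 0.20

For a single sample (or paired design) of n = 169: d_min = (z_{α/2} + z_β)/√n.
z-sum = 1.960 + 0.674 = 2.634.
d_min = 2.634 / √169 = 2.634 / 13.000 = 0.203.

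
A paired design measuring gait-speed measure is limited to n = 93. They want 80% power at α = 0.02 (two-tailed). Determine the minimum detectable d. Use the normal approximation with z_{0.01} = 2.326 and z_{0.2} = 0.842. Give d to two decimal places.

For a single sample (or paired design) of n = 93: d_min = (z_{α/2} + z_β)/√n.
z-sum = 2.326 + 0.842 = 3.168.
d_min = 3.168 / √93 = 3.168 / 9.644 = 0.329.

d_min ≈ 0.33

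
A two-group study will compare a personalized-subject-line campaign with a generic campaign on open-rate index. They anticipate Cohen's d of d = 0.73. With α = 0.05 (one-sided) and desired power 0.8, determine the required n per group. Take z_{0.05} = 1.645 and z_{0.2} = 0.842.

n = 24 per group

For two independent groups with equal n: n = 2·((z_{α} + z_β) / d)².
z_{α} + z_β = 1.645 + 0.842 = 2.487.
n = 2 × (2.487 / 0.73)² = 2 × 3.407² = 2 × 11.61 = 23.2.
Round up to the next whole participant.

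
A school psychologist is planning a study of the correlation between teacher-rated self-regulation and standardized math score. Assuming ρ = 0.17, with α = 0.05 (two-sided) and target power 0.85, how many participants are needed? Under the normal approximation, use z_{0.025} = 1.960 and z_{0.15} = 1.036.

Fisher's z: C = ½·ln((1+r)/(1−r)) = ½·ln(1.4096) = 0.1717.
n = ((z_{α/2} + z_β)/C)² + 3.
(1.960 + 1.036) / 0.1717 = 2.996 / 0.1717 = 17.449.
n = 17.449² + 3 = 304.47 + 3 = 307.5.
Round up.

n = 308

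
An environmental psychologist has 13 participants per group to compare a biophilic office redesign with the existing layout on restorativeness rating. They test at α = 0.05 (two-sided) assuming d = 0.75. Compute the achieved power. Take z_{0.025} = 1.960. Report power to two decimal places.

power ≈ 0.48

For two equal groups, power = Φ(d·√(n/2) − z_{α/2}).
d·√(n/2) = 0.75 × √(13/2) = 0.75 × 2.550 = 1.912.
z_β = 1.912 − 1.960 = -0.048.
Power = Φ(-0.048) = 0.481.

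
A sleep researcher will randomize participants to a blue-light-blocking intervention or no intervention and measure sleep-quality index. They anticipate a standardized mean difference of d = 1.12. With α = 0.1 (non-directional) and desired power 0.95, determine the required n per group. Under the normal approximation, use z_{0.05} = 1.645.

For two independent groups with equal n: n = 2·((z_{α/2} + z_β) / d)².
z_{α/2} + z_β = 1.645 + 1.645 = 3.290.
n = 2 × (3.290 / 1.12)² = 2 × 2.937² = 2 × 8.63 = 17.3.
Round up to the next whole participant.

n = 18 per group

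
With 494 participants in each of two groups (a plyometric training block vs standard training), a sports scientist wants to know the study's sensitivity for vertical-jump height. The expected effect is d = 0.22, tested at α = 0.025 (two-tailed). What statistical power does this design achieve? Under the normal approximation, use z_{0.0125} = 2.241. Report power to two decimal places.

For two equal groups, power = Φ(d·√(n/2) − z_{α/2}).
d·√(n/2) = 0.22 × √(494/2) = 0.22 × 15.716 = 3.458.
z_β = 3.458 − 2.241 = 1.217.
Power = Φ(1.217) = 0.888.

power ≈ 0.89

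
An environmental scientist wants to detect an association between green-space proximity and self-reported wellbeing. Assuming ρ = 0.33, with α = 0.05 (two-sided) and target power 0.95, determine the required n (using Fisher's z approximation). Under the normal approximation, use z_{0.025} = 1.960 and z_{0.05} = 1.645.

n = 114

Fisher's z: C = ½·ln((1+r)/(1−r)) = ½·ln(1.9851) = 0.3428.
n = ((z_{α/2} + z_β)/C)² + 3.
(1.960 + 1.645) / 0.3428 = 3.605 / 0.3428 = 10.516.
n = 10.516² + 3 = 110.59 + 3 = 113.6.
Round up.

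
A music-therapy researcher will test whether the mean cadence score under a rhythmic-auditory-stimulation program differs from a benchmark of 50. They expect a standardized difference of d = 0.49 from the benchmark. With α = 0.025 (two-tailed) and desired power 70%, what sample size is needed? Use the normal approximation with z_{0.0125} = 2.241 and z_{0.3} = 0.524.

n = 32

For a one-sample test: n = ((z_{α/2} + z_β) / d)².
z_{α/2} + z_β = 2.241 + 0.524 = 2.765.
n = (2.765 / 0.49)² = 5.643² = 31.84.
Round up.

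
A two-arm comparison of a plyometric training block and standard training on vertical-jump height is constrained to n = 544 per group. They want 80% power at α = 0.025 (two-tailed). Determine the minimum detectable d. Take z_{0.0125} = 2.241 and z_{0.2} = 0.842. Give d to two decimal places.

For two independent groups of n = 544 each: d_min = (z_{α/2} + z_β)·√(2/n).
z-sum = 2.241 + 0.842 = 3.083.
d_min = 3.083 × √(2/544) = 3.083 × 0.0606 = 0.187.

d_min ≈ 0.19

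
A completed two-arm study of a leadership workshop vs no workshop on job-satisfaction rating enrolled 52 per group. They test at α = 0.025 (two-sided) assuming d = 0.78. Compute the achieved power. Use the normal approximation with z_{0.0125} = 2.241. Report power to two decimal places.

For two equal groups, power = Φ(d·√(n/2) − z_{α/2}).
d·√(n/2) = 0.78 × √(52/2) = 0.78 × 5.099 = 3.977.
z_β = 3.977 − 2.241 = 1.736.
Power = Φ(1.736) = 0.959.

power ≈ 0.96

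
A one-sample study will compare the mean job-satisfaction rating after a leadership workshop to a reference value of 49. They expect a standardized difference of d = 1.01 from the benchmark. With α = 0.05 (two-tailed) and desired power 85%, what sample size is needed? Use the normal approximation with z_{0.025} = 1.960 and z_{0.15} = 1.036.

n = 9

For a one-sample test: n = ((z_{α/2} + z_β) / d)².
z_{α/2} + z_β = 1.960 + 1.036 = 2.996.
n = (2.996 / 1.01)² = 2.966² = 8.80.
Round up.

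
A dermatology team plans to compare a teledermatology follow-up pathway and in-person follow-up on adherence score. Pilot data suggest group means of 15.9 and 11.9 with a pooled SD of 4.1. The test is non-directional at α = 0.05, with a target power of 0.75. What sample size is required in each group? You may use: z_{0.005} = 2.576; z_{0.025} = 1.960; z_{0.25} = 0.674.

n = 15 per group

Cohen's d = |M₁ − M₂| / SD_pooled = |15.9 − 11.9| / 4.1 = 4.0 / 4.1 = 0.976.
For two independent groups with equal n: n = 2·((z_{α/2} + z_β) / d)².
z_{α/2} + z_β = 1.960 + 0.674 = 2.634.
n = 2 × (2.634 / 0.976)² = 2 × 2.699² = 2 × 7.28 = 14.6.
Round up to the next whole participant.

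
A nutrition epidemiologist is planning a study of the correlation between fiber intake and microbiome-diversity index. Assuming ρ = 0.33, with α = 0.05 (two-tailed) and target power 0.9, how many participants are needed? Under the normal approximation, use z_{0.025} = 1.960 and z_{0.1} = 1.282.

n = 93

Fisher's z: C = ½·ln((1+r)/(1−r)) = ½·ln(1.9851) = 0.3428.
n = ((z_{α/2} + z_β)/C)² + 3.
(1.960 + 1.282) / 0.3428 = 3.242 / 0.3428 = 9.457.
n = 9.457² + 3 = 89.44 + 3 = 92.4.
Round up.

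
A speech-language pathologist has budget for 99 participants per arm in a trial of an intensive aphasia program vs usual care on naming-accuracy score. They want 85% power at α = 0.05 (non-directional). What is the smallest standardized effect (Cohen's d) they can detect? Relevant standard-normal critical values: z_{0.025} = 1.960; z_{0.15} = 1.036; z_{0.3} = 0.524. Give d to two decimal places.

d_min ≈ 0.43

For two independent groups of n = 99 each: d_min = (z_{α/2} + z_β)·√(2/n).
z-sum = 1.960 + 1.036 = 2.996.
d_min = 2.996 × √(2/99) = 2.996 × 0.1421 = 0.426.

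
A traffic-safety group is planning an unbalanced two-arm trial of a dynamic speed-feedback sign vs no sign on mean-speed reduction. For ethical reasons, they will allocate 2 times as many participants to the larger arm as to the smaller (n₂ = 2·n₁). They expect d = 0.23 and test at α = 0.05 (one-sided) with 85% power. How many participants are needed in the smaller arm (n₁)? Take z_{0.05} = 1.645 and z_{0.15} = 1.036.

n₁ = 204

With allocation ratio k = n₂/n₁ = 2, Var(x̄₁−x̄₂) = σ²(1/n₁ + 1/(k·n₁)) = σ²·(k+1)/(k·n₁).
So n₁ = (1 + 1/k)·((z_{α} + z_β)/d)² = 1.500 × (2.681/0.23)².
n₁ = 1.500 × 135.87 = 203.8.
Round up: n₁ = 204, giving n₂ = 2 × 204 = 408.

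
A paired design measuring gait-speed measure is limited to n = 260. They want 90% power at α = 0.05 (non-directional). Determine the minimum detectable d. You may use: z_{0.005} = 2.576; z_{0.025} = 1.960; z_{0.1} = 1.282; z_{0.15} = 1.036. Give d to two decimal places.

For a single sample (or paired design) of n = 260: d_min = (z_{α/2} + z_β)/√n.
z-sum = 1.960 + 1.282 = 3.242.
d_min = 3.242 / √260 = 3.242 / 16.125 = 0.201.

d_min ≈ 0.20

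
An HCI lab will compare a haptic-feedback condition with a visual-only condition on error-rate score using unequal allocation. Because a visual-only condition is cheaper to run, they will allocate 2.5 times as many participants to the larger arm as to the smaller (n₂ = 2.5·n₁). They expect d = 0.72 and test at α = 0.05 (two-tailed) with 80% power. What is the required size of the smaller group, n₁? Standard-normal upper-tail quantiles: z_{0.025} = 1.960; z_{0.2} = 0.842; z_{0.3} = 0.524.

With allocation ratio k = n₂/n₁ = 2.5, Var(x̄₁−x̄₂) = σ²(1/n₁ + 1/(k·n₁)) = σ²·(k+1)/(k·n₁).
So n₁ = (1 + 1/k)·((z_{α/2} + z_β)/d)² = 1.400 × (2.802/0.72)².
n₁ = 1.400 × 15.15 = 21.2.
Round up: n₁ = 22, giving n₂ = 2.5 × 22 = 55.

n₁ = 22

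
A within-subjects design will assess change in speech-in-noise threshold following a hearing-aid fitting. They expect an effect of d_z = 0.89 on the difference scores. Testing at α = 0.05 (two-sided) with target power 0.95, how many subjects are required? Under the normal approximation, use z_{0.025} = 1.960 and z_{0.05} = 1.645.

For a paired (one-sample on differences) test: n = ((z_{α/2} + z_β) / d)².
z_{α/2} + z_β = 1.960 + 1.645 = 3.605.
n = (3.605 / 0.89)² = 4.051² = 16.41.
Round up.

n = 17 pairs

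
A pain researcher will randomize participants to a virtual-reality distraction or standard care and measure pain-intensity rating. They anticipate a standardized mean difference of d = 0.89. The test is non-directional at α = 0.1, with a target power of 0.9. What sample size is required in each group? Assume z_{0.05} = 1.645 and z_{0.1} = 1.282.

n = 22 per group

For two independent groups with equal n: n = 2·((z_{α/2} + z_β) / d)².
z_{α/2} + z_β = 1.645 + 1.282 = 2.927.
n = 2 × (2.927 / 0.89)² = 2 × 3.289² = 2 × 10.82 = 21.6.
Round up to the next whole participant.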